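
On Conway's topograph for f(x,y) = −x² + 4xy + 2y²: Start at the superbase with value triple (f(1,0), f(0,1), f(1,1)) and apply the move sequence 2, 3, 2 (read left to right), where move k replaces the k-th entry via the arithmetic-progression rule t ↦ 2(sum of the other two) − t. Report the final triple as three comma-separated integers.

start (-1,2,5) = (f(1,0),f(0,1),f(1,1))
replace slot 2: 2·((-1)+5) − 2 = 6 → (-1,6,5)
replace slot 3: 2·((-1)+6) − 5 = 5 → (-1,6,5)
replace slot 2: 2·((-1)+5) − 6 = 2 → (-1,2,5)

-1,2,5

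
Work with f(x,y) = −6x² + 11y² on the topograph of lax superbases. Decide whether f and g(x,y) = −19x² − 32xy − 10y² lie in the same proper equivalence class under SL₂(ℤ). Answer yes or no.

D₁ = 264, D₂ = 264
river cycle of f (length 6): (-6, 12, 5), (5, 8, -10), (-10, 12, 3), (3, 12, -10), (-10, 8, 5), (5, 12, -6)
river cycle of g (length 6): (-10, 12, 3), (3, 12, -10), (-10, 8, 5), (5, 12, -6), (-6, 12, 5), (5, 8, -10)
cycles coincide ⇒ equivalent

yes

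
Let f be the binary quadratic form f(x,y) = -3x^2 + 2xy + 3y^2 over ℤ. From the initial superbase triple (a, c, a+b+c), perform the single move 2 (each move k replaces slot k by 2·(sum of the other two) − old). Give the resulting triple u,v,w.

start (-3,3,2) = (f(1,0),f(0,1),f(1,1))
replace slot 2: 2·((-3)+2) − 3 = -5 → (-3,-5,2)

-3,-5,2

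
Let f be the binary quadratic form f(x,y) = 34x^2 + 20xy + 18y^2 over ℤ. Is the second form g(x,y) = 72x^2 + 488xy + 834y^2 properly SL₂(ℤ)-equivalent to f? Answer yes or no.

D₁ = -2048, D₂ = -2048
f: flip: (34,20,18)→(18,-20,34)
f: translate: b→16 (≡-20 mod 36), so (18,-20,34)→(18,16,32)
f: reduced (well bottom): (18,16,32) with a≤c, −a<b≤a
g: translate: b→56 (≡488 mod 144), so (72,488,834)→(72,56,18)
g: flip: (72,56,18)→(18,-56,72)
g: translate: b→16 (≡-56 mod 36), so (18,-56,72)→(18,16,32)
g: reduced (well bottom): (18,16,32) with a≤c, −a<b≤a
reduced forms (18, 16, 32) vs (18, 16, 32) ⇒ equivalent

yes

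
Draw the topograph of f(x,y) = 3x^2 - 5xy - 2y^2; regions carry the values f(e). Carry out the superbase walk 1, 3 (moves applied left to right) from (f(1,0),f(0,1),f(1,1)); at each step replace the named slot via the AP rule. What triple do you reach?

start (3,-2,-4) = (f(1,0),f(0,1),f(1,1))
replace slot 1: 2·((-2)+(-4)) − 3 = -15 → (-15,-2,-4)
replace slot 3: 2·((-15)+(-2)) − (-4) = -30 → (-15,-2,-30)

-15,-2,-30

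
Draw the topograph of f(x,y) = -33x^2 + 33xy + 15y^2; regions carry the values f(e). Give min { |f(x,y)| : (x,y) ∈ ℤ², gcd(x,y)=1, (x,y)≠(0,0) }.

river: ρ → (15,27,-39)
river: ρ → (-39,51,3)
river: ρ → (3,51,-39)
river: ρ → (-39,27,15)
river: ρ → (15,33,-33)
river: ρ → (-33,33,15)
closes: descent 0, river 6
min |a| on river = 3

3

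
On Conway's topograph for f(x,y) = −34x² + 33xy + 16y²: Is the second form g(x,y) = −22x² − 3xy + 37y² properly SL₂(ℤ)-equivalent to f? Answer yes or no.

D₁ = 3265, D₂ = 3265
river cycle of f (length 66): (16, 31, -36), (-36, 41, 11), (11, 47, -24), (-24, 49, 9), (9, 41, -44), (-44, 47, 6), (6, 49, -36), (-36, 23, 19), (19, 53, -6), (-6, 55, 10), … (56 more)
river cycle of g (length 74): (-22, 41, 18), (18, 31, -32), (-32, 33, 17), (17, 35, -30), (-30, 25, 22), (22, 19, -33), (-33, 47, 8), (8, 49, -27), (-27, 5, 30), (30, 55, -2), … (64 more)
cycles differ ⇒ inequivalent

no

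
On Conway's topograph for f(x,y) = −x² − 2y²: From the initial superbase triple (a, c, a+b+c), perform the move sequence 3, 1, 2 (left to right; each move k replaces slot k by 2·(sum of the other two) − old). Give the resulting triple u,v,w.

start (-1,-2,-3) = (f(1,0),f(0,1),f(1,1))
replace slot 3: 2·((-1)+(-2)) − (-3) = -3 → (-1,-2,-3)
replace slot 1: 2·((-2)+(-3)) − (-1) = -9 → (-9,-2,-3)
replace slot 2: 2·((-9)+(-3)) − (-2) = -22 → (-9,-22,-3)

-9,-22,-3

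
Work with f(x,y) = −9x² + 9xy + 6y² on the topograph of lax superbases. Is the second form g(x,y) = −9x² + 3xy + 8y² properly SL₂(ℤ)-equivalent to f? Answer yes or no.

D₁ = 297, D₂ = 297
river cycle of f (length 4): (6, 15, -3), (-3, 15, 6), (6, 9, -9), (-9, 9, 6)
river cycle of g (length 10): (8, 13, -4), (-4, 11, 11), (11, 11, -4), (-4, 13, 8), (8, 3, -9), (-9, 15, 2), (2, 17, -1), (-1, 17, 2), (2, 15, -9), (-9, 3, 8)
cycles differ ⇒ inequivalent

no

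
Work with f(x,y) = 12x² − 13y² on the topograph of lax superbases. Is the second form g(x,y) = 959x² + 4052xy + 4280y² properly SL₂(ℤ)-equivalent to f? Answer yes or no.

D₁ = 624, D₂ = 624
river cycle of f (length 2): (12, 24, -1), (-1, 24, 12)
river cycle of g (length 2): (12, 24, -1), (-1, 24, 12)
cycles coincide ⇒ equivalent

yes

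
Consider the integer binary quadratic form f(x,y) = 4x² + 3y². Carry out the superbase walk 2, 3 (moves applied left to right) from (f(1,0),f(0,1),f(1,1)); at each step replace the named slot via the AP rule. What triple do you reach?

start (4,3,7) = (f(1,0),f(0,1),f(1,1))
replace slot 2: 2·(4+7) − 3 = 19 → (4,19,7)
replace slot 3: 2·(4+19) − 7 = 39 → (4,19,39)

4,19,39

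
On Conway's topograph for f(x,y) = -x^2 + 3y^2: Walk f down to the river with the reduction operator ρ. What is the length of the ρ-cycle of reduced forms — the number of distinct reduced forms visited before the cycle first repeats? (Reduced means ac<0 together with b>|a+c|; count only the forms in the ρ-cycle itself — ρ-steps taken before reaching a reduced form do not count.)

D = 12, ⌊√D⌋ = 3
descent: ρ → (3,0,-1)
descent: ρ → (-1,2,2)  [lands on river]
river: ρ → (2,2,-1)
ρ-cycle length = 2 (tail of 2 descent steps not counted)

2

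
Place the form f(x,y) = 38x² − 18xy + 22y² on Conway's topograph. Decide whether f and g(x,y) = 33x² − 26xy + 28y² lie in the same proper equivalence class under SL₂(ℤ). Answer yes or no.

D₁ = -3020, D₂ = -3020
f: flip: (38,-18,22)→(22,18,38)
f: reduced (well bottom): (22,18,38) with a≤c, −a<b≤a
g: flip: (33,-26,28)→(28,26,33)
g: reduced (well bottom): (28,26,33) with a≤c, −a<b≤a
reduced forms (22, 18, 38) vs (28, 26, 33) ⇒ inequivalent

no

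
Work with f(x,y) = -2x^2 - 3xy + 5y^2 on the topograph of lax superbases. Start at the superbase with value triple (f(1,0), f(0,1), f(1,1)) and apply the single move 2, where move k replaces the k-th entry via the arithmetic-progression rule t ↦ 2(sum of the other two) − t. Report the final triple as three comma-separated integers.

start (-2,5,0) = (f(1,0),f(0,1),f(1,1))
replace slot 2: 2·((-2)+0) − 5 = -9 → (-2,-9,0)

-2,-9,0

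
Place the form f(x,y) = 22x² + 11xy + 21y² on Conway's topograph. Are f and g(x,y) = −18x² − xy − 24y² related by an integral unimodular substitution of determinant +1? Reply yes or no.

D₁ = -1727, D₂ = -1727
f: flip: (22,11,21)→(21,-11,22)
f: reduced (well bottom): (21,-11,22) with a≤c, −a<b≤a
g is negative-definite; reduce −g:
−g: reduced (well bottom): (18,1,24) with a≤c, −a<b≤a
flip sign back: reduced form of g is (-18,-1,-24)
reduced forms (21, -11, 22) vs (-18, -1, -24) ⇒ inequivalent

no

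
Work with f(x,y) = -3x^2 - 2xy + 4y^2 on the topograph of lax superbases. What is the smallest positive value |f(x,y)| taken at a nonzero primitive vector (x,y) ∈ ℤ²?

descent: ρ → (4,2,-3)  [lands on river]
river: ρ → (-3,4,3)
river: ρ → (3,2,-4)
river: ρ → (-4,6,1)
river: ρ → (1,6,-4)
river: ρ → (-4,2,3)
river: ρ → (3,4,-3)
river: ρ → (-3,2,4)
river: ρ → (4,6,-1)
river: ρ → (-1,6,4)
closes: descent 1, river 10
min |a| on river = 1

1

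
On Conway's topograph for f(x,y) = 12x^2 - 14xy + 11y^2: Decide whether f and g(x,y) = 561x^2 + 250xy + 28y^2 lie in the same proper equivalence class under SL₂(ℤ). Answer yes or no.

D₁ = -332, D₂ = -332
f: translate: b→10 (≡-14 mod 24), so (12,-14,11)→(12,10,9)
f: flip: (12,10,9)→(9,-10,12)
f: translate: b→8 (≡-10 mod 18), so (9,-10,12)→(9,8,11)
f: reduced (well bottom): (9,8,11) with a≤c, −a<b≤a
g: flip: (561,250,28)→(28,-250,561)
g: translate: b→-26 (≡-250 mod 56), so (28,-250,561)→(28,-26,9)
g: flip: (28,-26,9)→(9,26,28)
g: translate: b→8 (≡26 mod 18), so (9,26,28)→(9,8,11)
g: reduced (well bottom): (9,8,11) with a≤c, −a<b≤a
reduced forms (9, 8, 11) vs (9, 8, 11) ⇒ equivalent

yes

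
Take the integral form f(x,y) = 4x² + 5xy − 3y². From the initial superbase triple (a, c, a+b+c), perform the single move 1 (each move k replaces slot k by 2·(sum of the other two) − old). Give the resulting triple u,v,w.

start (4,-3,6) = (f(1,0),f(0,1),f(1,1))
replace slot 1: 2·((-3)+6) − 4 = 2 → (2,-3,6)

2,-3,6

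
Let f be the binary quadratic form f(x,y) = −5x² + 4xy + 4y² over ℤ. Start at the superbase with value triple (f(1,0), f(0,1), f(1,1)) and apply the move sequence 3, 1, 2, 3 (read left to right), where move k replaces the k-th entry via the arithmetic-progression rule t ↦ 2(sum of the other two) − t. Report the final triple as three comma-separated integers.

start (-5,4,3) = (f(1,0),f(0,1),f(1,1))
replace slot 3: 2·((-5)+4) − 3 = -5 → (-5,4,-5)
replace slot 1: 2·(4+(-5)) − (-5) = 3 → (3,4,-5)
replace slot 2: 2·(3+(-5)) − 4 = -8 → (3,-8,-5)
replace slot 3: 2·(3+(-8)) − (-5) = -5 → (3,-8,-5)

3,-8,-5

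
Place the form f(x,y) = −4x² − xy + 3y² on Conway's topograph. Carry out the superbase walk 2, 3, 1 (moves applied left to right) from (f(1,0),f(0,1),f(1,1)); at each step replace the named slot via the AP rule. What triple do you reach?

start (-4,3,-2) = (f(1,0),f(0,1),f(1,1))
replace slot 2: 2·((-4)+(-2)) − 3 = -15 → (-4,-15,-2)
replace slot 3: 2·((-4)+(-15)) − (-2) = -36 → (-4,-15,-36)
replace slot 1: 2·((-15)+(-36)) − (-4) = -98 → (-98,-15,-36)

-98,-15,-36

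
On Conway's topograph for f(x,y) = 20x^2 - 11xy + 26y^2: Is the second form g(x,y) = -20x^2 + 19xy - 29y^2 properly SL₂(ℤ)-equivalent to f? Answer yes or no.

D₁ = -1959, D₂ = -1959
f: reduced (well bottom): (20,-11,26) with a≤c, −a<b≤a
g is negative-definite; reduce −g:
−g: reduced (well bottom): (20,-19,29) with a≤c, −a<b≤a
flip sign back: reduced form of g is (-20,19,-29)
reduced forms (20, -11, 26) vs (-20, 19, -29) ⇒ inequivalent

no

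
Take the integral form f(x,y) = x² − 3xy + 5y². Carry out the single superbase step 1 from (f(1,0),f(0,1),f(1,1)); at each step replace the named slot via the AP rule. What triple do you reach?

start (1,5,3) = (f(1,0),f(0,1),f(1,1))
replace slot 1: 2·(5+3) − 1 = 15 → (15,5,3)

15,5,3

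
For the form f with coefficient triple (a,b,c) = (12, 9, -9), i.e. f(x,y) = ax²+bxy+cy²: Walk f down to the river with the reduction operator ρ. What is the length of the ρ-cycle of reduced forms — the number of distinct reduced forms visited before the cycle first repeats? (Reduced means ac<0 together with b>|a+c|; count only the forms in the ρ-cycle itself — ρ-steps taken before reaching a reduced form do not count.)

D = 513, ⌊√D⌋ = 22
river: ρ → (-9,9,12)
river: ρ → (12,15,-6)
river: ρ → (-6,21,3)
river: ρ → (3,21,-6)
river: ρ → (-6,15,12)
river: ρ → (12,9,-9)
ρ-cycle length = 6 (tail of 0 descent steps not counted)

6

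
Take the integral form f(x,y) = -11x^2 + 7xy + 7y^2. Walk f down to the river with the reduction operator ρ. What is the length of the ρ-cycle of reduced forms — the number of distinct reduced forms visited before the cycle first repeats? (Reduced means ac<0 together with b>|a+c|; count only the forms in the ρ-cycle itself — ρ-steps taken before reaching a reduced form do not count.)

D = 357, ⌊√D⌋ = 18
river: ρ → (7,7,-11)
river: ρ → (-11,15,3)
river: ρ → (3,15,-11)
river: ρ → (-11,7,7)
ρ-cycle length = 4 (tail of 0 descent steps not counted)

4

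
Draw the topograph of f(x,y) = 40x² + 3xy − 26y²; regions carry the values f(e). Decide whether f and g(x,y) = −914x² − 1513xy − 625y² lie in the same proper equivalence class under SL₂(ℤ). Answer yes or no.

D₁ = 4169, D₂ = 4169
river cycle of f (length 66): (-26, 49, 17), (17, 53, -20), (-20, 27, 43), (43, 59, -4), (-4, 61, 28), (28, 51, -14), (-14, 61, 8), (8, 51, -49), (-49, 47, 10), (10, 53, -34), … (56 more)
river cycle of g (length 66): (-26, 49, 17), (17, 53, -20), (-20, 27, 43), (43, 59, -4), (-4, 61, 28), (28, 51, -14), (-14, 61, 8), (8, 51, -49), (-49, 47, 10), (10, 53, -34), … (56 more)
cycles coincide ⇒ equivalent

yes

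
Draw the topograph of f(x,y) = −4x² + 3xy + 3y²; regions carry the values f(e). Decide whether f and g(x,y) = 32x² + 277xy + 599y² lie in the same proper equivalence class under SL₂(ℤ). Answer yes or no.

D₁ = 57, D₂ = 57
river cycle of f (length 6): (3, 3, -4), (-4, 5, 2), (2, 7, -1), (-1, 7, 2), (2, 5, -4), (-4, 3, 3)
river cycle of g (length 6): (3, 3, -4), (-4, 5, 2), (2, 7, -1), (-1, 7, 2), (2, 5, -4), (-4, 3, 3)
cycles coincide ⇒ equivalent

yes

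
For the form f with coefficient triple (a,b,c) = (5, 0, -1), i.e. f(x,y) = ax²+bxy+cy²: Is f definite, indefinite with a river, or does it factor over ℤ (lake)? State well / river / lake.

D = b²−4ac = 0² − 4·5·(-1) = 20
D > 0 non-square ⇒ indefinite ⇒ periodic river

river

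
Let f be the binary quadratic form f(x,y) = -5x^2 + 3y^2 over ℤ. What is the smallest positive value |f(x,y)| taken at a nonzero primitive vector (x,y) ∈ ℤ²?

descent: ρ → (3,6,-2)  [lands on river]
river: ρ → (-2,6,3)
closes: descent 1, river 2
min |a| on river = 2

2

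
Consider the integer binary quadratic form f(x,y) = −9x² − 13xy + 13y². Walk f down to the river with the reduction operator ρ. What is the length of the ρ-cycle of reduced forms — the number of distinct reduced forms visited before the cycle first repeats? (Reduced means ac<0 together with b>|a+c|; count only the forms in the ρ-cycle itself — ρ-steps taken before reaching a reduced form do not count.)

D = 637, ⌊√D⌋ = 25
descent: ρ → (13,13,-9)  [lands on river]
river: ρ → (-9,23,3)
river: ρ → (3,25,-1)
river: ρ → (-1,25,3)
river: ρ → (3,23,-9)
river: ρ → (-9,13,13)
ρ-cycle length = 6 (tail of 1 descent step not counted)

6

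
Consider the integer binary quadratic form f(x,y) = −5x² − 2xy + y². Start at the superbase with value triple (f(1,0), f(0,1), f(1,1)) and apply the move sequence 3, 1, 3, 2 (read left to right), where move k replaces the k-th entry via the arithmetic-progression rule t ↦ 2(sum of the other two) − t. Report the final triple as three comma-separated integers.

start (-5,1,-6) = (f(1,0),f(0,1),f(1,1))
replace slot 3: 2·((-5)+1) − (-6) = -2 → (-5,1,-2)
replace slot 1: 2·(1+(-2)) − (-5) = 3 → (3,1,-2)
replace slot 3: 2·(3+1) − (-2) = 10 → (3,1,10)
replace slot 2: 2·(3+10) − 1 = 25 → (3,25,10)

3,25,10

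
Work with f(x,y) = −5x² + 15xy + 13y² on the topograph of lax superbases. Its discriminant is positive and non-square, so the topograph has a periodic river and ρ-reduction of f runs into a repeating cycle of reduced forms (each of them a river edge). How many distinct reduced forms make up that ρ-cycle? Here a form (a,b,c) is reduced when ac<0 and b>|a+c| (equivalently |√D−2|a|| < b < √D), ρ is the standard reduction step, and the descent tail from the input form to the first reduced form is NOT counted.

D = 485, ⌊√D⌋ = 22
river: ρ → (13,11,-7)
river: ρ → (-7,17,7)
river: ρ → (7,11,-13)
river: ρ → (-13,15,5)
river: ρ → (5,15,-13)
river: ρ → (-13,11,7)
river: ρ → (7,17,-7)
river: ρ → (-7,11,13)
river: ρ → (13,15,-5)
river: ρ → (-5,15,13)
ρ-cycle length = 10 (tail of 0 descent steps not counted)

10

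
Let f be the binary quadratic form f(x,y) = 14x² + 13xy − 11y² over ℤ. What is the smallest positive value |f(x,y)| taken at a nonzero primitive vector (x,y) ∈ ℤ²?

river: ρ → (-11,9,16)
river: ρ → (16,23,-4)
river: ρ → (-4,25,10)
river: ρ → (10,15,-14)
river: ρ → (-14,13,11)
river: ρ → (11,9,-16)
river: ρ → (-16,23,4)
river: ρ → (4,25,-10)
river: ρ → (-10,15,14)
river: ρ → (14,13,-11)
closes: descent 0, river 10
min |a| on river = 4

4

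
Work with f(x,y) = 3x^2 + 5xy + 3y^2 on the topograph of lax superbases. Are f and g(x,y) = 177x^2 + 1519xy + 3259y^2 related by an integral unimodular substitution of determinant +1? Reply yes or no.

D₁ = -11, D₂ = -11
f: translate: b→-1 (≡5 mod 6), so (3,5,3)→(3,-1,1)
f: flip: (3,-1,1)→(1,1,3)
f: reduced (well bottom): (1,1,3) with a≤c, −a<b≤a
g: translate: b→103 (≡1519 mod 354), so (177,1519,3259)→(177,103,15)
g: flip: (177,103,15)→(15,-103,177)
g: translate: b→-13 (≡-103 mod 30), so (15,-103,177)→(15,-13,3)
g: flip: (15,-13,3)→(3,13,15)
g: translate: b→1 (≡13 mod 6), so (3,13,15)→(3,1,1)
g: flip: (3,1,1)→(1,-1,3)
g: translate: b→1 (≡-1 mod 2), so (1,-1,3)→(1,1,3)
g: reduced (well bottom): (1,1,3) with a≤c, −a<b≤a
reduced forms (1, 1, 3) vs (1, 1, 3) ⇒ equivalent

yes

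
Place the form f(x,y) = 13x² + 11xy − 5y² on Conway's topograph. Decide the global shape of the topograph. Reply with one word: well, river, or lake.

D = b²−4ac = 11² − 4·13·(-5) = 381
D > 0 non-square ⇒ indefinite ⇒ periodic river

river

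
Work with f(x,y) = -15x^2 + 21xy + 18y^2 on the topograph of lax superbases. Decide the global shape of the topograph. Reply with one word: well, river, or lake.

D = b²−4ac = 21² − 4·(-15)·18 = 1521
D = 39² is a perfect square ⇒ form factors over ℤ ⇒ lakes

lake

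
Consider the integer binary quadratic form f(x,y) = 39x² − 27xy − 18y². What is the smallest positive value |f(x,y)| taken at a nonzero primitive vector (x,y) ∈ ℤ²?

descent: ρ → (-18,27,39)  [lands on river]
river: ρ → (39,51,-6)
river: ρ → (-6,57,12)
river: ρ → (12,39,-42)
river: ρ → (-42,45,9)
river: ρ → (9,45,-42)
river: ρ → (-42,39,12)
river: ρ → (12,57,-6)
river: ρ → (-6,51,39)
river: ρ → (39,27,-18)
river: ρ → (-18,45,21)
river: ρ → (21,39,-24)
river: ρ → (-24,57,3)
river: ρ → (3,57,-24)
river: ρ → (-24,39,21)
river: ρ → (21,45,-18)
closes: descent 1, river 16
min |a| on river = 3

3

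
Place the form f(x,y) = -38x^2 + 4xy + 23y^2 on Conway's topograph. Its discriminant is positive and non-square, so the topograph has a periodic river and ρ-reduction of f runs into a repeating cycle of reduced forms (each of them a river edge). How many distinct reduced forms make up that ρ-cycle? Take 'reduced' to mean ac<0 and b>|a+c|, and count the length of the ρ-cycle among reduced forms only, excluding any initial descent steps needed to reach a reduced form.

D = 3512, ⌊√D⌋ = 59
descent: ρ → (23,42,-19)  [lands on river]
river: ρ → (-19,34,31)
river: ρ → (31,28,-22)
river: ρ → (-22,16,37)
river: ρ → (37,58,-1)
river: ρ → (-1,58,37)
river: ρ → (37,16,-22)
river: ρ → (-22,28,31)
river: ρ → (31,34,-19)
river: ρ → (-19,42,23)
river: ρ → (23,50,-11)
river: ρ → (-11,38,47)
river: ρ → (47,56,-2)
river: ρ → (-2,56,47)
river: ρ → (47,38,-11)
river: ρ → (-11,50,23)
ρ-cycle length = 16 (tail of 1 descent step not counted)

16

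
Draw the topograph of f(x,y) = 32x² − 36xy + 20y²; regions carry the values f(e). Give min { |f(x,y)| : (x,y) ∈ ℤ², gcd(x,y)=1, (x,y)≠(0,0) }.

translate: b→28 (≡-36 mod 64), so (32,-36,20)→(32,28,16)
flip: (32,28,16)→(16,-28,32)
translate: b→4 (≡-28 mod 32), so (16,-28,32)→(16,4,20)
reduced (well bottom): (16,4,20) with a≤c, −a<b≤a
well minimum = a = 16

16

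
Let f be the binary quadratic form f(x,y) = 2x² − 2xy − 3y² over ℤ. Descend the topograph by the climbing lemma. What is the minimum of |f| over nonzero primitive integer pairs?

descent: ρ → (-3,2,2)  [lands on river]
river: ρ → (2,2,-3)
river: ρ → (-3,4,1)
river: ρ → (1,4,-3)
closes: descent 1, river 4
min |a| on river = 1

1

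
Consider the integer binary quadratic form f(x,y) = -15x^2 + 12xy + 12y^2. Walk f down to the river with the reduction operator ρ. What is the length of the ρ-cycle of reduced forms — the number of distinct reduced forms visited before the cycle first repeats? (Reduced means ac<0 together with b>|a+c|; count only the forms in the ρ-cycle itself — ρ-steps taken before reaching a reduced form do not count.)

D = 864, ⌊√D⌋ = 29
river: ρ → (12,12,-15)
river: ρ → (-15,18,9)
river: ρ → (9,18,-15)
river: ρ → (-15,12,12)
ρ-cycle length = 4 (tail of 0 descent steps not counted)

4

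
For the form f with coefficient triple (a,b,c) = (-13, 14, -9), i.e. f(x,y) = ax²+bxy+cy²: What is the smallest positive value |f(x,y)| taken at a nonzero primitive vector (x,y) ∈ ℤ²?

translate: b→12 (≡-14 mod 26), so (13,-14,9)→(13,12,8)
flip: (13,12,8)→(8,-12,13)
translate: b→4 (≡-12 mod 16), so (8,-12,13)→(8,4,9)
reduced (well bottom): (8,4,9) with a≤c, −a<b≤a
well minimum |f| = |-8| = 8 (negative-definite)

8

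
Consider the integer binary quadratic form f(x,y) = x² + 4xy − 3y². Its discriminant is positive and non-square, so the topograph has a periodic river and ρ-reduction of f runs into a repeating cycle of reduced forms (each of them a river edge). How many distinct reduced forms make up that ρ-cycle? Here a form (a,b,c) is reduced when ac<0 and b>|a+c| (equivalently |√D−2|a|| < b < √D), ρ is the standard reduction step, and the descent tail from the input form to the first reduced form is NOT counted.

D = 28, ⌊√D⌋ = 5
river: ρ → (-3,2,2)
river: ρ → (2,2,-3)
river: ρ → (-3,4,1)
river: ρ → (1,4,-3)
ρ-cycle length = 4 (tail of 0 descent steps not counted)

4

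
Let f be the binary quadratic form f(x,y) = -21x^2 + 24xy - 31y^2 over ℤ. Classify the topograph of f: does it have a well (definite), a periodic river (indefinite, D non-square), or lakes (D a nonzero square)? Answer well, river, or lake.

D = b²−4ac = 24² − 4·(-21)·(-31) = -2028
D < 0 ⇒ definite ⇒ every region one sign ⇒ single well

well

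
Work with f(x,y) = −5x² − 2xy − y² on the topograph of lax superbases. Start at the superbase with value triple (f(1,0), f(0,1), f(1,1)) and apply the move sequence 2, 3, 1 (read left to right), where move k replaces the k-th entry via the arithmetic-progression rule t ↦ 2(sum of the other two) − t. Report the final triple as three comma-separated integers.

start (-5,-1,-8) = (f(1,0),f(0,1),f(1,1))
replace slot 2: 2·((-5)+(-8)) − (-1) = -25 → (-5,-25,-8)
replace slot 3: 2·((-5)+(-25)) − (-8) = -52 → (-5,-25,-52)
replace slot 1: 2·((-25)+(-52)) − (-5) = -149 → (-149,-25,-52)

-149,-25,-52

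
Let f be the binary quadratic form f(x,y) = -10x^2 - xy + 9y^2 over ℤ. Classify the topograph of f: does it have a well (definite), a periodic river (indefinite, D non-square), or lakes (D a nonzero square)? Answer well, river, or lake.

D = b²−4ac = (-1)² − 4·(-10)·9 = 361
D = 19² is a perfect square ⇒ form factors over ℤ ⇒ lakes

lake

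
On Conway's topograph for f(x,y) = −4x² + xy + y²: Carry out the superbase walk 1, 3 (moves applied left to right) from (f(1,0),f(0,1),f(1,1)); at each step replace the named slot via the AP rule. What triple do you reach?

start (-4,1,-2) = (f(1,0),f(0,1),f(1,1))
replace slot 1: 2·(1+(-2)) − (-4) = 2 → (2,1,-2)
replace slot 3: 2·(2+1) − (-2) = 8 → (2,1,8)

2,1,8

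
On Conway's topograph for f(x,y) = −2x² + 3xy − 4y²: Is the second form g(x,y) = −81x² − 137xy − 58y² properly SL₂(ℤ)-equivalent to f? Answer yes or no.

D₁ = -23, D₂ = -23
f is negative-definite; reduce −f:
−f: translate: b→1 (≡-3 mod 4), so (2,-3,4)→(2,1,3)
−f: reduced (well bottom): (2,1,3) with a≤c, −a<b≤a
flip sign back: reduced form of f is (-2,-1,-3)
g is negative-definite; reduce −g:
−g: translate: b→-25 (≡137 mod 162), so (81,137,58)→(81,-25,2)
−g: flip: (81,-25,2)→(2,25,81)
−g: translate: b→1 (≡25 mod 4), so (2,25,81)→(2,1,3)
−g: reduced (well bottom): (2,1,3) with a≤c, −a<b≤a
flip sign back: reduced form of g is (-2,-1,-3)
reduced forms (-2, -1, -3) vs (-2, -1, -3) ⇒ equivalent

yes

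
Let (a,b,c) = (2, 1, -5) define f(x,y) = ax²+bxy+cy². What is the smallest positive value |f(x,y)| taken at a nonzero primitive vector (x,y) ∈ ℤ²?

descent: ρ → (-5,-1,2)
descent: ρ → (2,5,-2)  [lands on river]
river: ρ → (-2,3,4)
river: ρ → (4,5,-1)
river: ρ → (-1,5,4)
river: ρ → (4,3,-2)
river: ρ → (-2,5,2)
river: ρ → (2,3,-4)
river: ρ → (-4,5,1)
river: ρ → (1,5,-4)
river: ρ → (-4,3,2)
closes: descent 2, river 10
min |a| on river = 1

1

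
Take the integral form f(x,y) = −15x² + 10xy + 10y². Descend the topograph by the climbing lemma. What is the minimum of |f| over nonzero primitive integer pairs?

river: ρ → (10,10,-15)
river: ρ → (-15,20,5)
river: ρ → (5,20,-15)
river: ρ → (-15,10,10)
closes: descent 0, river 4
min |a| on river = 5

5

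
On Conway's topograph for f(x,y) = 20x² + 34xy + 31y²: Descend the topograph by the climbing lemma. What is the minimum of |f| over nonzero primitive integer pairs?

translate: b→-6 (≡34 mod 40), so (20,34,31)→(20,-6,17)
flip: (20,-6,17)→(17,6,20)
reduced (well bottom): (17,6,20) with a≤c, −a<b≤a
well minimum = a = 17

17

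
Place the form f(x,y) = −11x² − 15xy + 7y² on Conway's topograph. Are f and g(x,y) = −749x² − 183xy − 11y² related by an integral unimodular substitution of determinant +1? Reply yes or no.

D₁ = 533, D₂ = 533
river cycle of f (length 10): (7, 15, -11), (-11, 7, 11), (11, 15, -7), (-7, 13, 13), (13, 13, -7), (-7, 15, 11), (11, 7, -11), (-11, 15, 7), (7, 13, -13), (-13, 13, 7)
river cycle of g (length 10): (-11, 7, 11), (11, 15, -7), (-7, 13, 13), (13, 13, -7), (-7, 15, 11), (11, 7, -11), (-11, 15, 7), (7, 13, -13), (-13, 13, 7), (7, 15, -11)
cycles coincide ⇒ equivalent

yes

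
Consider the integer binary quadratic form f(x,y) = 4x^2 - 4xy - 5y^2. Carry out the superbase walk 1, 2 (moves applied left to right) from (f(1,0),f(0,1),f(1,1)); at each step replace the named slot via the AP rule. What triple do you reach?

start (4,-5,-5) = (f(1,0),f(0,1),f(1,1))
replace slot 1: 2·((-5)+(-5)) − 4 = -24 → (-24,-5,-5)
replace slot 2: 2·((-24)+(-5)) − (-5) = -53 → (-24,-53,-5)

-24,-53,-5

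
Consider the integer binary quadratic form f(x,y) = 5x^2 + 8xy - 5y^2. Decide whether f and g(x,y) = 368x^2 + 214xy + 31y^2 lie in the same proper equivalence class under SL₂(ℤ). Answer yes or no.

D₁ = 164, D₂ = 164
river cycle of f (length 6): (-5, 12, 1), (1, 12, -5), (-5, 8, 5), (5, 12, -1), (-1, 12, 5), (5, 8, -5)
river cycle of g (length 6): (5, 8, -5), (-5, 12, 1), (1, 12, -5), (-5, 8, 5), (5, 12, -1), (-1, 12, 5)
cycles coincide ⇒ equivalent

yes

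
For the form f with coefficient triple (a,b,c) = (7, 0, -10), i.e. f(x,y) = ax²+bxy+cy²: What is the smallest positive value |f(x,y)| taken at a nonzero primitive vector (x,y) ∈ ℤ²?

descent: ρ → (-10,0,7)
descent: ρ → (7,14,-3)  [lands on river]
river: ρ → (-3,16,2)
river: ρ → (2,16,-3)
river: ρ → (-3,14,7)
closes: descent 2, river 4
min |a| on river = 2

2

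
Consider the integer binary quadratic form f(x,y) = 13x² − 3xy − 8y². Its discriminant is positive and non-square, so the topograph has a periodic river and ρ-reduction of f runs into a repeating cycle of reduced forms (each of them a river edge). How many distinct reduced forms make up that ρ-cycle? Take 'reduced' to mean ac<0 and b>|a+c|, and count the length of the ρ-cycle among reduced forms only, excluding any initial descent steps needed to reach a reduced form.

D = 425, ⌊√D⌋ = 20
descent: ρ → (-8,19,2)  [lands on river]
river: ρ → (2,17,-17)
river: ρ → (-17,17,2)
river: ρ → (2,19,-8)
river: ρ → (-8,13,8)
river: ρ → (8,19,-2)
river: ρ → (-2,17,17)
river: ρ → (17,17,-2)
river: ρ → (-2,19,8)
river: ρ → (8,13,-8)
ρ-cycle length = 10 (tail of 1 descent step not counted)

10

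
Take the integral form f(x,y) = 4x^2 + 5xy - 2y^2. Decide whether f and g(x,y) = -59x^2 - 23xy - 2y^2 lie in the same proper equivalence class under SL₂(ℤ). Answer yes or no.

D₁ = 57, D₂ = 57
river cycle of f (length 6): (-2, 7, 1), (1, 7, -2), (-2, 5, 4), (4, 3, -3), (-3, 3, 4), (4, 5, -2)
river cycle of g (length 6): (-2, 7, 1), (1, 7, -2), (-2, 5, 4), (4, 3, -3), (-3, 3, 4), (4, 5, -2)
cycles coincide ⇒ equivalent

yes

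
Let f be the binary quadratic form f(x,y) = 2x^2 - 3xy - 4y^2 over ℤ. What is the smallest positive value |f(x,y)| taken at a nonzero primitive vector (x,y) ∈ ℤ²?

descent: ρ → (-4,3,2)  [lands on river]
river: ρ → (2,5,-2)
river: ρ → (-2,3,4)
river: ρ → (4,5,-1)
river: ρ → (-1,5,4)
river: ρ → (4,3,-2)
river: ρ → (-2,5,2)
river: ρ → (2,3,-4)
river: ρ → (-4,5,1)
river: ρ → (1,5,-4)
closes: descent 1, river 10
min |a| on river = 1

1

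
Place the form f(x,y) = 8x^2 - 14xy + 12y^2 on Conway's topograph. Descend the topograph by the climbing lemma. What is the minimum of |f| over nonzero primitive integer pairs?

translate: b→2 (≡-14 mod 16), so (8,-14,12)→(8,2,6)
flip: (8,2,6)→(6,-2,8)
reduced (well bottom): (6,-2,8) with a≤c, −a<b≤a
well minimum = a = 6

6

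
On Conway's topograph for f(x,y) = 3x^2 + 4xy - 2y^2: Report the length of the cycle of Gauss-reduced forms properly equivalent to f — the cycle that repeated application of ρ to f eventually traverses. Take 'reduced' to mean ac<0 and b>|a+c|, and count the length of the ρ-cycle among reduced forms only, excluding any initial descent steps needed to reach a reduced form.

D = 40, ⌊√D⌋ = 6
river: ρ → (-2,4,3)
river: ρ → (3,2,-3)
river: ρ → (-3,4,2)
river: ρ → (2,4,-3)
river: ρ → (-3,2,3)
river: ρ → (3,4,-2)
ρ-cycle length = 6 (tail of 0 descent steps not counted)

6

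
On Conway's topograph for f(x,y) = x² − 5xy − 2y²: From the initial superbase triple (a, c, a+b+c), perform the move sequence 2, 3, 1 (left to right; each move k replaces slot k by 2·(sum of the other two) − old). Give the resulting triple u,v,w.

start (1,-2,-6) = (f(1,0),f(0,1),f(1,1))
replace slot 2: 2·(1+(-6)) − (-2) = -8 → (1,-8,-6)
replace slot 3: 2·(1+(-8)) − (-6) = -8 → (1,-8,-8)
replace slot 1: 2·((-8)+(-8)) − 1 = -33 → (-33,-8,-8)

-33,-8,-8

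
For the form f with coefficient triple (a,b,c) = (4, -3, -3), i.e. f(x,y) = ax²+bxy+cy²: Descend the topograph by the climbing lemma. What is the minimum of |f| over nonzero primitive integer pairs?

descent: ρ → (-3,3,4)  [lands on river]
river: ρ → (4,5,-2)
river: ρ → (-2,7,1)
river: ρ → (1,7,-2)
river: ρ → (-2,5,4)
river: ρ → (4,3,-3)
closes: descent 1, river 6
min |a| on river = 1

1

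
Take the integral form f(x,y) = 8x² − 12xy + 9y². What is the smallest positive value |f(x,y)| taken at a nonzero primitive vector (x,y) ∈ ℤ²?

translate: b→4 (≡-12 mod 16), so (8,-12,9)→(8,4,5)
flip: (8,4,5)→(5,-4,8)
reduced (well bottom): (5,-4,8) with a≤c, −a<b≤a
well minimum = a = 5

5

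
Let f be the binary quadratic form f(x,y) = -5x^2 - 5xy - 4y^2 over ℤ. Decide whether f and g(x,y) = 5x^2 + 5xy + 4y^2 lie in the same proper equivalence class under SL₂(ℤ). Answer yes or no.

D₁ = -55, D₂ = -55
f is negative-definite; reduce −f:
−f: flip: (5,5,4)→(4,-5,5)
−f: translate: b→3 (≡-5 mod 8), so (4,-5,5)→(4,3,4)
−f: reduced (well bottom): (4,3,4) with a≤c, −a<b≤a
flip sign back: reduced form of f is (-4,-3,-4)
g: flip: (5,5,4)→(4,-5,5)
g: translate: b→3 (≡-5 mod 8), so (4,-5,5)→(4,3,4)
g: reduced (well bottom): (4,3,4) with a≤c, −a<b≤a
reduced forms (-4, -3, -4) vs (4, 3, 4) ⇒ inequivalent

no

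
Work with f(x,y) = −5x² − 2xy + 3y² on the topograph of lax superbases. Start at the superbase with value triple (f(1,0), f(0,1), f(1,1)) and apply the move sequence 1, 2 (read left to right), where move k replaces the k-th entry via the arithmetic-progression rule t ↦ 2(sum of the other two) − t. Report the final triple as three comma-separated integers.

start (-5,3,-4) = (f(1,0),f(0,1),f(1,1))
replace slot 1: 2·(3+(-4)) − (-5) = 3 → (3,3,-4)
replace slot 2: 2·(3+(-4)) − 3 = -5 → (3,-5,-4)

3,-5,-4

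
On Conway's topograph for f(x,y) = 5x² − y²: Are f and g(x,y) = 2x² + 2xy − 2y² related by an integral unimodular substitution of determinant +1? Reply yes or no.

D₁ = 20, D₂ = 20
river cycle of f (length 2): (-1, 4, 1), (1, 4, -1)
river cycle of g (length 2): (-2, 2, 2), (2, 2, -2)
cycles differ ⇒ inequivalent

no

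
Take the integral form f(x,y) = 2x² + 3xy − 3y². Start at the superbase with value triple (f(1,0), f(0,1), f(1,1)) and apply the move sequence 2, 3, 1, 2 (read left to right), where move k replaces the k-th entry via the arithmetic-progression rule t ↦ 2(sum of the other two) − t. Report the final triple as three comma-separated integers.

start (2,-3,2) = (f(1,0),f(0,1),f(1,1))
replace slot 2: 2·(2+2) − (-3) = 11 → (2,11,2)
replace slot 3: 2·(2+11) − 2 = 24 → (2,11,24)
replace slot 1: 2·(11+24) − 2 = 68 → (68,11,24)
replace slot 2: 2·(68+24) − 11 = 173 → (68,173,24)

68,173,24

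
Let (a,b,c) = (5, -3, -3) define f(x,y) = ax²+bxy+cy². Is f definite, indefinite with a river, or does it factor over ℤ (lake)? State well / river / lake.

D = b²−4ac = (-3)² − 4·5·(-3) = 69
D > 0 non-square ⇒ indefinite ⇒ periodic river

river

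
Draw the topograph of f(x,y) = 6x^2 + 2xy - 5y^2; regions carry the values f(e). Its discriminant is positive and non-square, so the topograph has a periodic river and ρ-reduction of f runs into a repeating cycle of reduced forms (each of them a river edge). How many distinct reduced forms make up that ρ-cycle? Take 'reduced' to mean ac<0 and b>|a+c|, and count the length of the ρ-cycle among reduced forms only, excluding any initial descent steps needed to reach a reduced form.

D = 124, ⌊√D⌋ = 11
river: ρ → (-5,8,3)
river: ρ → (3,10,-2)
river: ρ → (-2,10,3)
river: ρ → (3,8,-5)
river: ρ → (-5,2,6)
river: ρ → (6,10,-1)
river: ρ → (-1,10,6)
river: ρ → (6,2,-5)
ρ-cycle length = 8 (tail of 0 descent steps not counted)

8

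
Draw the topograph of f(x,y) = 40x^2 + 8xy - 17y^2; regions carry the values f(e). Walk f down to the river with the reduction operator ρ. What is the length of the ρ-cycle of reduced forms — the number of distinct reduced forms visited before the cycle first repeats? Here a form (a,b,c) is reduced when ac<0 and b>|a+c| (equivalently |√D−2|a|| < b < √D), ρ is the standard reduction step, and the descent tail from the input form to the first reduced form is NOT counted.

D = 2784, ⌊√D⌋ = 52
descent: ρ → (-17,26,31)  [lands on river]
river: ρ → (31,36,-12)
river: ρ → (-12,36,31)
river: ρ → (31,26,-17)
river: ρ → (-17,42,15)
river: ρ → (15,48,-8)
river: ρ → (-8,48,15)
river: ρ → (15,42,-17)
ρ-cycle length = 8 (tail of 1 descent step not counted)

8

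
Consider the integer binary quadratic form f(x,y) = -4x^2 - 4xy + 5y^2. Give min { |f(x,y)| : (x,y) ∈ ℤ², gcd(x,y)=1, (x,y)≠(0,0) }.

descent: ρ → (5,4,-4)  [lands on river]
river: ρ → (-4,4,5)
river: ρ → (5,6,-3)
river: ρ → (-3,6,5)
closes: descent 1, river 4
min |a| on river = 3

3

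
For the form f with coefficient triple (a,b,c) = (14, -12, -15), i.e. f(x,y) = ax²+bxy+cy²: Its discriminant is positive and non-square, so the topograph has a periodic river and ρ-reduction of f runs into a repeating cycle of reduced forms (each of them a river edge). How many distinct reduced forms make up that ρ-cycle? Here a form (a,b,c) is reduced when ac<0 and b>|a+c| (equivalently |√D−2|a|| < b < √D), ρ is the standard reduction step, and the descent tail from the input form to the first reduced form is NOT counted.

D = 984, ⌊√D⌋ = 31
descent: ρ → (-15,12,14)  [lands on river]
river: ρ → (14,16,-13)
river: ρ → (-13,10,17)
river: ρ → (17,24,-6)
river: ρ → (-6,24,17)
river: ρ → (17,10,-13)
river: ρ → (-13,16,14)
river: ρ → (14,12,-15)
river: ρ → (-15,18,11)
river: ρ → (11,26,-7)
river: ρ → (-7,30,3)
river: ρ → (3,30,-7)
river: ρ → (-7,26,11)
river: ρ → (11,18,-15)
ρ-cycle length = 14 (tail of 1 descent step not counted)

14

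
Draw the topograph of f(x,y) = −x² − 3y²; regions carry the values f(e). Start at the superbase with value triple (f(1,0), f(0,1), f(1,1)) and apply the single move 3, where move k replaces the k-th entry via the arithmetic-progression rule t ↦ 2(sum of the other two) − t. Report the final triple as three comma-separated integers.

start (-1,-3,-4) = (f(1,0),f(0,1),f(1,1))
replace slot 3: 2·((-1)+(-3)) − (-4) = -4 → (-1,-3,-4)

-1,-3,-4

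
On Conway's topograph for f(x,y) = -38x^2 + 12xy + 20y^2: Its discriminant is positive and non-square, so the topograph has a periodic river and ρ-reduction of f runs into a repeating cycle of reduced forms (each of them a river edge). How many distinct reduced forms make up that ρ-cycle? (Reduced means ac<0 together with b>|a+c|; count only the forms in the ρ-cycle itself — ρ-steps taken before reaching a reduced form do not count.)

D = 3184, ⌊√D⌋ = 56
descent: ρ → (20,28,-30)  [lands on river]
river: ρ → (-30,32,18)
river: ρ → (18,40,-22)
river: ρ → (-22,48,10)
river: ρ → (10,52,-12)
river: ρ → (-12,44,26)
river: ρ → (26,8,-30)
river: ρ → (-30,52,4)
river: ρ → (4,52,-30)
river: ρ → (-30,8,26)
river: ρ → (26,44,-12)
river: ρ → (-12,52,10)
river: ρ → (10,48,-22)
river: ρ → (-22,40,18)
river: ρ → (18,32,-30)
river: ρ → (-30,28,20)
river: ρ → (20,52,-6)
river: ρ → (-6,56,2)
river: ρ → (2,56,-6)
river: ρ → (-6,52,20)
ρ-cycle length = 20 (tail of 1 descent step not counted)

20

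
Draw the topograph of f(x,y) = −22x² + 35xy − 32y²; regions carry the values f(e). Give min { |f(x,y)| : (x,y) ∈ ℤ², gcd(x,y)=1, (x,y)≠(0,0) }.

translate: b→9 (≡-35 mod 44), so (22,-35,32)→(22,9,19)
flip: (22,9,19)→(19,-9,22)
reduced (well bottom): (19,-9,22) with a≤c, −a<b≤a
well minimum |f| = |-19| = 19 (negative-definite)

19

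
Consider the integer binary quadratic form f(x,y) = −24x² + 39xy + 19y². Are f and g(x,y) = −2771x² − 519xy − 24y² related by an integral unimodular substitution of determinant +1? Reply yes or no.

D₁ = 3345, D₂ = 3345
river cycle of f (length 26): (19, 37, -26), (-26, 15, 30), (30, 45, -11), (-11, 43, 34), (34, 25, -20), (-20, 55, 4), (4, 57, -6), (-6, 51, 31), (31, 11, -26), (-26, 41, 16), … (16 more)
river cycle of g (length 26): (-24, 39, 19), (19, 37, -26), (-26, 15, 30), (30, 45, -11), (-11, 43, 34), (34, 25, -20), (-20, 55, 4), (4, 57, -6), (-6, 51, 31), (31, 11, -26), … (16 more)
cycles coincide ⇒ equivalent

yes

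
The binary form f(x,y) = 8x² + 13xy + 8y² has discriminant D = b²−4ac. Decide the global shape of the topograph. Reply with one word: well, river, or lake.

D = b²−4ac = 13² − 4·8·8 = -87
D < 0 ⇒ definite ⇒ every region one sign ⇒ single well

well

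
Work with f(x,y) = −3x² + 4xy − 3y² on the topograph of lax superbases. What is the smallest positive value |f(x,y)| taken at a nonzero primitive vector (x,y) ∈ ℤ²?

translate: b→2 (≡-4 mod 6), so (3,-4,3)→(3,2,2)
flip: (3,2,2)→(2,-2,3)
translate: b→2 (≡-2 mod 4), so (2,-2,3)→(2,2,3)
reduced (well bottom): (2,2,3) with a≤c, −a<b≤a
well minimum |f| = |-2| = 2 (negative-definite)

2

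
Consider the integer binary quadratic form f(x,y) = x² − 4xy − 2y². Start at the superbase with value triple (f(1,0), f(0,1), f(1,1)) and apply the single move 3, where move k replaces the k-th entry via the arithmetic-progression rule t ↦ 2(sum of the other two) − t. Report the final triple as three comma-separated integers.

start (1,-2,-5) = (f(1,0),f(0,1),f(1,1))
replace slot 3: 2·(1+(-2)) − (-5) = 3 → (1,-2,3)

1,-2,3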